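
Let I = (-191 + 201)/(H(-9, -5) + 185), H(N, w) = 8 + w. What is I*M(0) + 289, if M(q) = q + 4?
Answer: 13593/47 ≈ 289.21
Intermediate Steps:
M(q) = 4 + q
I = 5/94 (I = (-191 + 201)/((8 - 5) + 185) = 10/(3 + 185) = 10/188 = 10*(1/188) = 5/94 ≈ 0.053191)
I*M(0) + 289 = 5*(4 + 0)/94 + 289 = (5/94)*4 + 289 = 10/47 + 289 = 13593/47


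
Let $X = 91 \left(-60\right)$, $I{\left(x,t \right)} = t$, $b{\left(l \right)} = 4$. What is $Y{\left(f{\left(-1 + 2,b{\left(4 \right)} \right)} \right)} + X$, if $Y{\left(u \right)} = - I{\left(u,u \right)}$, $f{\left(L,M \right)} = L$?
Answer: $-5461$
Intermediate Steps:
$X = -5460$
$Y{\left(u \right)} = - u$
$Y{\left(f{\left(-1 + 2,b{\left(4 \right)} \right)} \right)} + X = - (-1 + 2) - 5460 = \left(-1\right) 1 - 5460 = -1 - 5460 = -5461$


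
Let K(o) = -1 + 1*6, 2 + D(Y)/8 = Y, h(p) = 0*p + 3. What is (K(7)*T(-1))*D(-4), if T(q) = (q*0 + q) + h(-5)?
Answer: -480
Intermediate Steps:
h(p) = 3 (h(p) = 0 + 3 = 3)
D(Y) = -16 + 8*Y
T(q) = 3 + q (T(q) = (q*0 + q) + 3 = (0 + q) + 3 = q + 3 = 3 + q)
K(o) = 5 (K(o) = -1 + 6 = 5)
(K(7)*T(-1))*D(-4) = (5*(3 - 1))*(-16 + 8*(-4)) = (5*2)*(-16 - 32) = 10*(-48) = -480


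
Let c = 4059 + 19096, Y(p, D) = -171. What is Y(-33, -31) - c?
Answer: -23326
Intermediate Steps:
c = 23155
Y(-33, -31) - c = -171 - 1*23155 = -171 - 23155 = -23326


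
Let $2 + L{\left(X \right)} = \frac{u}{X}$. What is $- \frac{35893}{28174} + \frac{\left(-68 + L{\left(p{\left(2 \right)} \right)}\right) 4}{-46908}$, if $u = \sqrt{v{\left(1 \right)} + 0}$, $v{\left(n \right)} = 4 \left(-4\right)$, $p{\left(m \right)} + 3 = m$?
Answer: $- \frac{418945031}{330396498} + \frac{4 i}{11727} \approx -1.268 + 0.00034109 i$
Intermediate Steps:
$p{\left(m \right)} = -3 + m$
$v{\left(n \right)} = -16$
$u = 4 i$ ($u = \sqrt{-16 + 0} = \sqrt{-16} = 4 i \approx 4.0 i$)
$L{\left(X \right)} = -2 + \frac{4 i}{X}$
$- \frac{35893}{28174} + \frac{\left(-68 + L{\left(p{\left(2 \right)} \right)}\right) 4}{-46908} = - \frac{35893}{28174} + \frac{\left(-68 - \left(2 - \frac{4 i}{-3 + 2}\right)\right) 4}{-46908} = \left(-35893\right) \frac{1}{28174} + \left(-68 - \left(2 - \frac{4 i}{-1}\right)\right) 4 \left(- \frac{1}{46908}\right) = - \frac{35893}{28174} + \left(-68 - \left(2 - 4 i \left(-1\right)\right)\right) 4 \left(- \frac{1}{46908}\right) = - \frac{35893}{28174} + \left(-68 - \left(2 + 4 i\right)\right) 4 \left(- \frac{1}{46908}\right) = - \frac{35893}{28174} + \left(-70 - 4 i\right) 4 \left(- \frac{1}{46908}\right) = - \frac{35893}{28174} + \left(-280 - 16 i\right) \left(- \frac{1}{46908}\right) = - \frac{35893}{28174} + \left(\frac{70}{11727} + \frac{4 i}{11727}\right) = - \frac{418945031}{330396498} + \frac{4 i}{11727}$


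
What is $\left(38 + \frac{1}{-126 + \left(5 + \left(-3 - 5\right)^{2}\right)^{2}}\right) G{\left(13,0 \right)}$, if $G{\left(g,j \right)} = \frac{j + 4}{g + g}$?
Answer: $\frac{352262}{60255} \approx 5.8462$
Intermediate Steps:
$G{\left(g,j \right)} = \frac{4 + j}{2 g}$
$\left(38 + \frac{1}{-126 + \left(5 + \left(-3 - 5\right)^{2}\right)^{2}}\right) G{\left(13,0 \right)} = \left(38 + \frac{1}{-126 + \left(5 + \left(-3 - 5\right)^{2}\right)^{2}}\right) \frac{4 + 0}{2 \cdot 13} = \left(38 + \frac{1}{-126 + \left(5 + \left(-8\right)^{2}\right)^{2}}\right) \frac{1}{2} \cdot \frac{1}{13} \cdot 4 = \left(38 + \frac{1}{-126 + \left(5 + 64\right)^{2}}\right) \frac{2}{13} = \left(38 + \frac{1}{-126 + 69^{2}}\right) \frac{2}{13} = \left(38 + \frac{1}{-126 + 4761}\right) \frac{2}{13} = \left(38 + \frac{1}{4635}\right) \frac{2}{13} = \frac{176131}{4635} \cdot \frac{2}{13} = \frac{352262}{60255}$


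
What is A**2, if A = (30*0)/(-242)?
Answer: 0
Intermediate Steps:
A = 0 (A = 0*(-1/242) = 0)
A**2 = 0**2 = 0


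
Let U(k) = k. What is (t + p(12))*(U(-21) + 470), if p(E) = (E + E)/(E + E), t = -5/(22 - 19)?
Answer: -898/3 ≈ -299.33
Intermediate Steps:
t = -5/3 ≈ -1.6667
p(E) = 1 (p(E) = (2*E)/((2*E)) = (2*E)*(1/(2*E)) = 1)
(t + p(12))*(U(-21) + 470) = (-5/3 + 1)*(-21 + 470) = -⅔*449 = -898/3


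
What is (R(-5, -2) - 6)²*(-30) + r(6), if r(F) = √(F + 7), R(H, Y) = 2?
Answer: -480 + √13 ≈ -476.39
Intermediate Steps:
r(F) = √(7 + F)
(R(-5, -2) - 6)²*(-30) + r(6) = (2 - 6)²*(-30) + √(7 + 6) = (-4)²*(-30) + √13 = 16*(-30) + √13 = -480 + √13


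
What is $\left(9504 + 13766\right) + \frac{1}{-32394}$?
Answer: $\frac{753808379}{32394} \approx 23270.0$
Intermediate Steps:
$\left(9504 + 13766\right) + \frac{1}{-32394} = 23270 - \frac{1}{32394} = \frac{753808379}{32394}$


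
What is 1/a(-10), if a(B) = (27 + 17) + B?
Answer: 1/34 ≈ 0.029412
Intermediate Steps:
a(B) = 44 + B
1/a(-10) = 1/(44 - 10) = 1/34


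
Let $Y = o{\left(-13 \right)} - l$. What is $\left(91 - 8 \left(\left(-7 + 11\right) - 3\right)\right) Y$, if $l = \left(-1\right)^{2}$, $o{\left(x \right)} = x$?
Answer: $-1162$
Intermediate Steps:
$l = 1$
$Y = -14$ ($Y = -13 - 1 = -14$)
$\left(91 - 8 \left(\left(-7 + 11\right) - 3\right)\right) Y = \left(91 - 8 \left(\left(-7 + 11\right) - 3\right)\right) \left(-14\right) = \left(91 - 8 \left(4 - 3\right)\right) \left(-14\right) = \left(91 - 8\right) \left(-14\right) = 83 \left(-14\right) = -1162$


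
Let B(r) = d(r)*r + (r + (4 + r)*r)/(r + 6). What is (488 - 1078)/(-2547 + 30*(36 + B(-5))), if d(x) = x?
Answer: 590/717 ≈ 0.82287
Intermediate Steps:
B(r) = r**2 + (r + r*(4 + r))/(6 + r) (B(r) = r*r + (r + (4 + r)*r)/(r + 6) = r**2 + (r + r*(4 + r))/(6 + r))
(488 - 1078)/(-2547 + 30*(36 + B(-5))) = (488 - 1078)/(-2547 + 30*(36 - 5*(5 + (-5)**2 + 7*(-5))/(6 - 5))) = -590/(-2547 + 30*(36 - 5*(5 + 25 - 35)/1)) = -590/(-2547 + 30*(36 - 5*1*(-5))) = -590/(-2547 + 30*(36 + 25)) = -590/(-2547 + 30*61) = -590/(-2547 + 1830) = -590/(-717) = -590*(-1/717) = 590/717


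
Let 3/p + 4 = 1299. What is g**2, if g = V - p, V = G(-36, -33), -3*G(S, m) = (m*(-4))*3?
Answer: 29221509249/1677025 ≈ 17425.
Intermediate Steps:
p = 3/1295 (p = 3/(-4 + 1299) = 3/1295 ≈ 0.0023166)
G(S, m) = 4*m (G(S, m) = -m*(-4)*3/3 = -(-4*m)*3/3 = -(-4)*m = 4*m)
V = -132 (V = 4*(-33) = -132)
g = -170943/1295 (g = -132 - 1*3/1295 = -132 - 3/1295 = -170943/1295 ≈ -132.00)
g**2 = (-170943/1295)**2 = 29221509249/1677025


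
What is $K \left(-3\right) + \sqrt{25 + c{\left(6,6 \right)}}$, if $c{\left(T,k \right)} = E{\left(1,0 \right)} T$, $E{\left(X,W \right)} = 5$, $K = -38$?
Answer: $114 + \sqrt{55} \approx 121.42$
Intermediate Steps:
$c{\left(T,k \right)} = 5 T$
$K \left(-3\right) + \sqrt{25 + c{\left(6,6 \right)}} = \left(-38\right) \left(-3\right) + \sqrt{25 + 5 \cdot 6} = 114 + \sqrt{25 + 30} = 114 + \sqrt{55}$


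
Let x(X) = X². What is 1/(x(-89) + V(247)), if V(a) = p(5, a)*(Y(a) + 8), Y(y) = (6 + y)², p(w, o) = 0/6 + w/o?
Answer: 247/2276572 ≈ 0.00010850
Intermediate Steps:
p(w, o) = w/o (p(w, o) = 0*(⅙) + w/o = 0 + w/o = w/o)
V(a) = 5*(8 + (6 + a)²)/a (V(a) = (5/a)*((6 + a)² + 8) = (5/a)*(8 + (6 + a)²) = 5*(8 + (6 + a)²)/a)
1/(x(-89) + V(247)) = 1/((-89)² + 5*(8 + (6 + 247)²)/247) = 1/(7921 + 5*(1/247)*(8 + 253²)) = 1/(7921 + 5*(1/247)*(8 + 64009)) = 1/(7921 + 5*(1/247)*64017) = 1/(7921 + 320085/247) = 1/(2276572/247) = 247/2276572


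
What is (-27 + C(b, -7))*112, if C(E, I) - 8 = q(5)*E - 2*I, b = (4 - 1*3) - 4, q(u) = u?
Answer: -2240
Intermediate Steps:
b = -3 (b = (4 - 3) - 4 = 1 - 4 = -3)
C(E, I) = 8 - 2*I + 5*E (C(E, I) = 8 + (5*E - 2*I) = 8 + (-2*I + 5*E) = 8 - 2*I + 5*E)
(-27 + C(b, -7))*112 = (-27 + (8 - 2*(-7) + 5*(-3)))*112 = (-27 + (8 + 14 - 15))*112 = (-27 + 7)*112 = -20*112 = -2240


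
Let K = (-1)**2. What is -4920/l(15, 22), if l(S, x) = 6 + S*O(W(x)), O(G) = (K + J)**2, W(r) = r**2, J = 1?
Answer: -820/11 ≈ -74.545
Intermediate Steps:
K = 1
O(G) = 4 (O(G) = (1 + 1)**2 = 2**2 = 4)
l(S, x) = 6 + 4*S (l(S, x) = 6 + S*4 = 6 + 4*S)
-4920/l(15, 22) = -4920/(6 + 4*15) = -4920/(6 + 60) = -4920/66 = -4920*1/66 = -820/11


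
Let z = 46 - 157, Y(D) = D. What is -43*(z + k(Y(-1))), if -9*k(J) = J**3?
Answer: 42914/9 ≈ 4768.2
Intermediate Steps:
k(J) = -J**3/9
z = -111
-43*(z + k(Y(-1))) = -43*(-111 - 1/9*(-1)**3) = -43*(-111 - 1/9*(-1)) = -43*(-111 + 1/9) = -43*(-998/9) = 42914/9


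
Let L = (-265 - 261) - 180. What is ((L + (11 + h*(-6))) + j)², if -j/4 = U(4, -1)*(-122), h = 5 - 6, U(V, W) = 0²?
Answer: 474721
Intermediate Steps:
U(V, W) = 0
h = -1
j = 0 (j = -0*(-122) = -4*0 = 0)
L = -706 (L = -526 - 180 = -706)
((L + (11 + h*(-6))) + j)² = ((-706 + (11 - 1*(-6))) + 0)² = ((-706 + (11 + 6)) + 0)² = ((-706 + 17) + 0)² = (-689 + 0)² = (-689)² = 474721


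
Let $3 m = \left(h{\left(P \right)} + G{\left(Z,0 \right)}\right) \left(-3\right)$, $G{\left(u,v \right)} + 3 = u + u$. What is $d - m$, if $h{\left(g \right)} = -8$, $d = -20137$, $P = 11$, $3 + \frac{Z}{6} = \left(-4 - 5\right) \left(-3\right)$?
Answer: $-19860$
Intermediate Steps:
$Z = 144$ ($Z = -18 + 6 \left(-4 - 5\right) \left(-3\right) = -18 + 6 \left(\left(-9\right) \left(-3\right)\right) = -18 + 6 \cdot 27 = -18 + 162 = 144$)
$G{\left(u,v \right)} = -3 + 2 u$ ($G{\left(u,v \right)} = -3 + \left(u + u\right) = -3 + 2 u$)
$m = -277$ ($m = \frac{\left(-8 + \left(-3 + 2 \cdot 144\right)\right) \left(-3\right)}{3} = \frac{\left(-8 + \left(-3 + 288\right)\right) \left(-3\right)}{3} = \frac{\left(-8 + 285\right) \left(-3\right)}{3} = \frac{277 \left(-3\right)}{3} = \frac{1}{3} \left(-831\right) = -277$)
$d - m = -20137 - -277 = -20137 + 277 = -19860$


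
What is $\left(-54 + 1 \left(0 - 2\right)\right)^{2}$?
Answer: $3136$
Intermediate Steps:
$\left(-54 + 1 \left(0 - 2\right)\right)^{2} = \left(-54 + 1 \left(-2\right)\right)^{2} = \left(-54 - 2\right)^{2} = \left(-56\right)^{2} = 3136$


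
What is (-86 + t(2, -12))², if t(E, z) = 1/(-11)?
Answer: 896809/121 ≈ 7411.6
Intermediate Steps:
t(E, z) = -1/11
(-86 + t(2, -12))² = (-86 - 1/11)² = (-947/11)² = 896809/121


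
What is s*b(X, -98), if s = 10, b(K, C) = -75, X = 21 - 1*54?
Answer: -750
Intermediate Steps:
X = -33 (X = 21 - 54 = -33)
s*b(X, -98) = 10*(-75) = -750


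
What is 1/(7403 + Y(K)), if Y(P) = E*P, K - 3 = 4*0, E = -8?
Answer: 1/7379 ≈ 0.00013552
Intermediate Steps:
K = 3 (K = 3 + 4*0 = 3 + 0 = 3)
Y(P) = -8*P
1/(7403 + Y(K)) = 1/(7403 - 8*3) = 1/(7403 - 24) = 1/7379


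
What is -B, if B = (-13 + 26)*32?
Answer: -416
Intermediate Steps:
B = 416 (B = 13*32 = 416)
-B = -1*416 = -416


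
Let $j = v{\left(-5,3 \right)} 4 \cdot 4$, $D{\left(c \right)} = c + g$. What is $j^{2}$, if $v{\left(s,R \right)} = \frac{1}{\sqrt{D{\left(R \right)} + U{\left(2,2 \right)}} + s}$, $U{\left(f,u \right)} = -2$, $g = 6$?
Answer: $\frac{256}{\left(5 - \sqrt{7}\right)^{2}} \approx 46.189$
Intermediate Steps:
$D{\left(c \right)} = 6 + c$ ($D{\left(c \right)} = c + 6 = 6 + c$)
$v{\left(s,R \right)} = \frac{1}{s + \sqrt{4 + R}}$ ($v{\left(s,R \right)} = \frac{1}{\sqrt{\left(6 + R\right) - 2} + s} = \frac{1}{\sqrt{4 + R} + s} = \frac{1}{s + \sqrt{4 + R}}$)
$j = \frac{16}{-5 + \sqrt{7}}$ ($j = \frac{1}{-5 + \sqrt{4 + 3}} \cdot 4 \cdot 4 = \frac{1}{-5 + \sqrt{7}} \cdot 4 \cdot 4 = \frac{4}{-5 + \sqrt{7}} \cdot 4 = \frac{16}{-5 + \sqrt{7}} \approx -6.7962$)
$j^{2} = \left(- \frac{40}{9} - \frac{8 \sqrt{7}}{9}\right)^{2}$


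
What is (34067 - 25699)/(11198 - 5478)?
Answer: 1046/715 ≈ 1.4629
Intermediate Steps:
(34067 - 25699)/(11198 - 5478) = 8368/5720 = 8368*(1/5720) = 1046/715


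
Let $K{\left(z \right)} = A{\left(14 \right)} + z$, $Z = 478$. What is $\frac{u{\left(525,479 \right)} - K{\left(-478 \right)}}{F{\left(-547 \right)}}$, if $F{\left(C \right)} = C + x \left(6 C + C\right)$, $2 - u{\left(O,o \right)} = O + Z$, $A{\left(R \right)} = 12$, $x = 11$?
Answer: $\frac{535}{42666} \approx 0.012539$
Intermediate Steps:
$u{\left(O,o \right)} = -476 - O$ ($u{\left(O,o \right)} = 2 - \left(O + 478\right) = 2 - \left(478 + O\right) = -476 - O$)
$F{\left(C \right)} = 78 C$ ($F{\left(C \right)} = C + 11 \left(6 C + C\right) = C + 11 \cdot 7 C = C + 77 C = 78 C$)
$K{\left(z \right)} = 12 + z$
$\frac{u{\left(525,479 \right)} - K{\left(-478 \right)}}{F{\left(-547 \right)}} = \frac{\left(-476 - 525\right) - \left(12 - 478\right)}{78 \left(-547\right)} = \frac{\left(-476 - 525\right) - -466}{-42666} = \left(-1001 + 466\right) \left(- \frac{1}{42666}\right) = \left(-535\right) \left(- \frac{1}{42666}\right) = \frac{535}{42666}$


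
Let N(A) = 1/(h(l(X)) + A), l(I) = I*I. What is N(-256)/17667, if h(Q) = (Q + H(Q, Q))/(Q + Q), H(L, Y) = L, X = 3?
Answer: -1/4505085 ≈ -2.2197e-7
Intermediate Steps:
l(I) = I²
h(Q) = 1 (h(Q) = (Q + Q)/(Q + Q) = (2*Q)/((2*Q)) = (2*Q)*(1/(2*Q)) = 1)
N(A) = 1/(1 + A)
N(-256)/17667 = 1/((1 - 256)*17667) = (1/17667)/(-255) = -1/255*1/17667 = -1/4505085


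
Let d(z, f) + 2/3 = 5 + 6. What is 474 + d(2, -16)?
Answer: 1453/3 ≈ 484.33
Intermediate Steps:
d(z, f) = 31/3 (d(z, f) = -2/3 + (5 + 6) = -2/3 + 11 = 31/3)
474 + d(2, -16) = 474 + 31/3 = 1453/3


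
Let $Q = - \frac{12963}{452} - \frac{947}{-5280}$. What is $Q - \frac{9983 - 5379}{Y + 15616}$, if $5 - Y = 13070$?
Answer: $- \frac{46124514659}{1522028640} \approx -30.305$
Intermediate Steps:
$Y = -13065$ ($Y = 5 - 13070 = -13065$)
$Q = - \frac{17004149}{596640}$ ($Q = \left(-12963\right) \frac{1}{452} - - \frac{947}{5280} = - \frac{12963}{452} + \frac{947}{5280} = - \frac{17004149}{596640} \approx -28.5$)
$Q - \frac{9983 - 5379}{Y + 15616} = - \frac{17004149}{596640} - \frac{9983 - 5379}{-13065 + 15616} = - \frac{17004149}{596640} - \frac{4604}{2551} = - \frac{46124514659}{1522028640}$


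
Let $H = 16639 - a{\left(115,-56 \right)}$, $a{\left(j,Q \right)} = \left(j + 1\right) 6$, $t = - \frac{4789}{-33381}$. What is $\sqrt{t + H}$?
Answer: $\frac{2 \sqrt{493480662262}}{11127} \approx 126.27$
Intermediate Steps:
$t = \frac{4789}{33381}$ ($t = \left(-4789\right) \left(- \frac{1}{33381}\right) = \frac{4789}{33381} \approx 0.14346$)
$a{\left(j,Q \right)} = 6 + 6 j$ ($a{\left(j,Q \right)} = \left(1 + j\right) 6 = 6 + 6 j$)
$H = 15943$ ($H = 16639 - \left(6 + 6 \cdot 115\right) = 16639 - \left(6 + 690\right) = 16639 - 696 = 15943$)
$\sqrt{t + H} = \sqrt{\frac{4789}{33381} + 15943} = \sqrt{\frac{532198072}{33381}} = \frac{2 \sqrt{493480662262}}{11127}$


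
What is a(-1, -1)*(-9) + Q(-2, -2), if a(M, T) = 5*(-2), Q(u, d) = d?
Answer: 88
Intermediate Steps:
a(M, T) = -10
a(-1, -1)*(-9) + Q(-2, -2) = -10*(-9) - 2 = 90 - 2 = 88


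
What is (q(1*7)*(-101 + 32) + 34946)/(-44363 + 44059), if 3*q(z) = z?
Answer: -34785/304 ≈ -114.42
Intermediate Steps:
q(z) = z/3
(q(1*7)*(-101 + 32) + 34946)/(-44363 + 44059) = (((1*7)/3)*(-101 + 32) + 34946)/(-44363 + 44059) = (((1/3)*7)*(-69) + 34946)/(-304) = ((7/3)*(-69) + 34946)*(-1/304) = (-161 + 34946)*(-1/304) = 34785*(-1/304) = -34785/304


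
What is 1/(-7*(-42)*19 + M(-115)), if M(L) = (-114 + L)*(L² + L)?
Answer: -1/2996604 ≈ -3.3371e-7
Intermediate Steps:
M(L) = (-114 + L)*(L + L²)
1/(-7*(-42)*19 + M(-115)) = 1/(-7*(-42)*19 - 115*(-114 + (-115)² - 113*(-115))) = 1/(294*19 - 115*(-114 + 13225 + 12995)) = 1/(5586 - 115*26106) = 1/(5586 - 3002190) = 1/(-2996604) = -1/2996604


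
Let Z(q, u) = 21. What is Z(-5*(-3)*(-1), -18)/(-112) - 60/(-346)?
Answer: -39/2768 ≈ -0.014090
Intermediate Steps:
Z(-5*(-3)*(-1), -18)/(-112) - 60/(-346) = 21/(-112) - 60/(-346) = 21*(-1/112) - 60*(-1/346) = -3/16 + 30/173 = -39/2768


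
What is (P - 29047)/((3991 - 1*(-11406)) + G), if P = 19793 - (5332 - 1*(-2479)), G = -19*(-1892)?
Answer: -3413/10269 ≈ -0.33236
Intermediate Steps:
G = 35948
P = 11982 (P = 19793 - (5332 + 2479) = 19793 - 1*7811 = 19793 - 7811 = 11982)
(P - 29047)/((3991 - 1*(-11406)) + G) = (11982 - 29047)/((3991 - 1*(-11406)) + 35948) = -17065/((3991 + 11406) + 35948) = -17065/(15397 + 35948) = -17065/51345 = -17065*1/51345 = -3413/10269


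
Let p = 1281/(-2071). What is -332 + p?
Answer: -688853/2071 ≈ -332.62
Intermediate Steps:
p = -1281/2071 (p = 1281*(-1/2071) = -1281/2071 ≈ -0.61854)
-332 + p = -332 - 1281/2071 = -688853/2071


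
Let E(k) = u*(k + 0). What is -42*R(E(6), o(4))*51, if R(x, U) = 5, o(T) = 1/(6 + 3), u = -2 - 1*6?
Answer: -10710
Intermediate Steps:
u = -8 (u = -2 - 6 = -8)
o(T) = 1/9
E(k) = -8*k (E(k) = -8*(k + 0) = -8*k)
-42*R(E(6), o(4))*51 = -42*5*51 = -210*51 = -10710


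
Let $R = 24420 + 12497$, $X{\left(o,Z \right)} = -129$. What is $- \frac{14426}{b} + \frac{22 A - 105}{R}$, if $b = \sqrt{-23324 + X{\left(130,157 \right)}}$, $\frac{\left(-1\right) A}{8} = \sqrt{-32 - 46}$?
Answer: $- \frac{105}{36917} - \frac{176 i \sqrt{78}}{36917} + \frac{14426 i \sqrt{23453}}{23453} \approx -0.0028442 + 94.157 i$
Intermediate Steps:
$A = - 8 i \sqrt{78}$ ($A = - 8 \sqrt{-32 - 46} = - 8 \sqrt{-78} = - 8 i \sqrt{78} \approx - 70.654 i$)
$R = 36917$
$b = i \sqrt{23453}$ ($b = \sqrt{-23324 - 129} = \sqrt{-23453} = i \sqrt{23453} \approx 153.14 i$)
$- \frac{14426}{b} + \frac{22 A - 105}{R} = - \frac{14426}{i \sqrt{23453}} + \frac{22 \left(- 8 i \sqrt{78}\right) - 105}{36917} = - 14426 \left(- \frac{i \sqrt{23453}}{23453}\right) + \left(- 176 i \sqrt{78} - 105\right) \frac{1}{36917} = \frac{14426 i \sqrt{23453}}{23453} + \left(-105 - 176 i \sqrt{78}\right) \frac{1}{36917} = \frac{14426 i \sqrt{23453}}{23453} - \left(\frac{105}{36917} + \frac{176 i \sqrt{78}}{36917}\right) = - \frac{105}{36917} - \frac{176 i \sqrt{78}}{36917} + \frac{14426 i \sqrt{23453}}{23453}$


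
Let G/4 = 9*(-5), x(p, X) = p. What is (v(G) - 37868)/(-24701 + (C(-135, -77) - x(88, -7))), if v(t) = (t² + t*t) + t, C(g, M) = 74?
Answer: -26752/24715 ≈ -1.0824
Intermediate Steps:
G = -180 (G = 4*(9*(-5)) = 4*(-45) = -180)
v(t) = t + 2*t² (v(t) = (t² + t²) + t = 2*t² + t = t + 2*t²)
(v(G) - 37868)/(-24701 + (C(-135, -77) - x(88, -7))) = (-180*(1 + 2*(-180)) - 37868)/(-24701 + (74 - 1*88)) = (-180*(1 - 360) - 37868)/(-24701 + (74 - 88)) = (-180*(-359) - 37868)/(-24701 - 14) = (64620 - 37868)/(-24715) = 26752*(-1/24715) = -26752/24715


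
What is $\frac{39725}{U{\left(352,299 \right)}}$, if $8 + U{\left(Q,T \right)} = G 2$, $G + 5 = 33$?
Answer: $\frac{39725}{48} \approx 827.6$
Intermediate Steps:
$G = 28$ ($G = -5 + 33 = 28$)
$U{\left(Q,T \right)} = 48$ ($U{\left(Q,T \right)} = -8 + 28 \cdot 2 = -8 + 56 = 48$)
$\frac{39725}{U{\left(352,299 \right)}} = \frac{39725}{48}$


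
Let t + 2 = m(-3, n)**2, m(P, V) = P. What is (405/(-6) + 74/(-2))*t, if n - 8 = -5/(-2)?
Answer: -1463/2 ≈ -731.50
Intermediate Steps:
n = 21/2 (n = 8 - 5/(-2) = 8 - 5*(-1/2) = 8 + 5/2 = 21/2 ≈ 10.500)
t = 7 (t = -2 + (-3)**2 = -2 + 9 = 7)
(405/(-6) + 74/(-2))*t = (405/(-6) + 74/(-2))*7 = (405*(-1/6) + 74*(-1/2))*7 = (-135/2 - 37)*7 = -209/2*7 = -1463/2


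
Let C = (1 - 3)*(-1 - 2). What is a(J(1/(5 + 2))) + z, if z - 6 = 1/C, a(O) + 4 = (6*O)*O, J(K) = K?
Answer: 673/294 ≈ 2.2891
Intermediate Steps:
a(O) = -4 + 6*O² (a(O) = -4 + (6*O)*O = -4 + 6*O²)
C = 6 (C = -2*(-3) = 6)
z = 37/6 (z = 6 + 1/6 = 6 + ⅙ = 37/6 ≈ 6.1667)
a(J(1/(5 + 2))) + z = (-4 + 6*(1/(5 + 2))²) + 37/6 = (-4 + 6*(1/7)²) + 37/6 = (-4 + 6*(⅐)²) + 37/6 = (-4 + 6*(1/49)) + 37/6 = (-4 + 6/49) + 37/6 = -190/49 + 37/6 = 673/294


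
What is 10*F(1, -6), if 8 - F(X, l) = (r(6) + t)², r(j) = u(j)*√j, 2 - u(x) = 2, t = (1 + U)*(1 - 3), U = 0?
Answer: 40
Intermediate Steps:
t = -2 (t = (1 + 0)*(1 - 3) = 1*(-2) = -2)
u(x) = 0 (u(x) = 2 - 1*2 = 2 - 2 = 0)
r(j) = 0 (r(j) = 0*√j = 0)
F(X, l) = 4 (F(X, l) = 8 - (0 - 2)² = 8 - 1*(-2)² = 8 - 1*4 = 8 - 4 = 4)
10*F(1, -6) = 10*4 = 40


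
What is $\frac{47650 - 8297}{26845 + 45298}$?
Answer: $\frac{39353}{72143} \approx 0.54549$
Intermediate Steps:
$\frac{47650 - 8297}{26845 + 45298} = \frac{39353}{72143}$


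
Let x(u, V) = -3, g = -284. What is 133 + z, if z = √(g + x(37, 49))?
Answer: 133 + I*√287 ≈ 133.0 + 16.941*I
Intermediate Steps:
z = I*√287 (z = √(-284 - 3) = √(-287) = I*√287 ≈ 16.941*I)
133 + z = 133 + I*√287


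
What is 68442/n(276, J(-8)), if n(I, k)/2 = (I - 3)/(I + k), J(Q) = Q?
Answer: 3057076/91 ≈ 33594.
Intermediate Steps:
n(I, k) = 2*(-3 + I)/(I + k) (n(I, k) = 2*((I - 3)/(I + k)) = 2*((-3 + I)/(I + k)) = 2*(-3 + I)/(I + k))
68442/n(276, J(-8)) = 68442/((2*(-3 + 276)/(276 - 8))) = 68442/((2*273/268)) = 68442/((2*(1/268)*273)) = 68442/(273/134) = 68442*(134/273) = 3057076/91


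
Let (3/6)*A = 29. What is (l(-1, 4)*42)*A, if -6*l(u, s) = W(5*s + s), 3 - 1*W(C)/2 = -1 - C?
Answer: -22736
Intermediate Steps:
A = 58 (A = 2*29 = 58)
W(C) = 8 + 2*C (W(C) = 6 - 2*(-1 - C) = 6 + (2 + 2*C) = 8 + 2*C)
l(u, s) = -4/3 - 2*s (l(u, s) = -(8 + 2*(5*s + s))/6 = -(8 + 2*(6*s))/6 = -(8 + 12*s)/6 = -4/3 - 2*s)
(l(-1, 4)*42)*A = ((-4/3 - 2*4)*42)*58 = ((-4/3 - 8)*42)*58 = -28/3*42*58 = -392*58 = -22736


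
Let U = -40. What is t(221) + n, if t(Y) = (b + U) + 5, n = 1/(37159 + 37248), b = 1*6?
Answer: -2157802/74407 ≈ -29.000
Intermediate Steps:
b = 6
n = 1/74407 ≈ 1.3440e-5
t(Y) = -29 (t(Y) = (6 - 40) + 5 = -34 + 5 = -29)
t(221) + n = -29 + 1/74407 = -2157802/74407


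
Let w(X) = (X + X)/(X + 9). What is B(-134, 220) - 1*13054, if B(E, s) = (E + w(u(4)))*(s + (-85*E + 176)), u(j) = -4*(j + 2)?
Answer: -7773314/5 ≈ -1.5547e+6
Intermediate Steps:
u(j) = -8 - 4*j (u(j) = -4*(2 + j) = -8 - 4*j)
w(X) = 2*X/(9 + X) (w(X) = (2*X)/(9 + X) = 2*X/(9 + X))
B(E, s) = (16/5 + E)*(176 + s - 85*E) (B(E, s) = (E + 2*(-8 - 4*4)/(9 + (-8 - 4*4)))*(s + (-85*E + 176)) = (E + 2*(-8 - 16)/(9 + (-8 - 16)))*(s + (176 - 85*E)) = (E + 2*(-24)/(9 - 24))*(176 + s - 85*E) = (E + 2*(-24)/(-15))*(176 + s - 85*E) = (E + 2*(-24)*(-1/15))*(176 + s - 85*E) = (E + 16/5)*(176 + s - 85*E) = (16/5 + E)*(176 + s - 85*E))
B(-134, 220) - 1*13054 = (2816/5 - 96*(-134) - 85*(-134)**2 + (16/5)*220 - 134*220) - 1*13054 = (2816/5 + 12864 - 85*17956 + 704 - 29480) - 13054 = (2816/5 + 12864 - 1526260 + 704 - 29480) - 13054 = -7708044/5 - 13054 = -7773314/5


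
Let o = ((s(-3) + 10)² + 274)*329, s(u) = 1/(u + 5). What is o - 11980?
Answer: 457753/4 ≈ 1.1444e+5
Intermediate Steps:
s(u) = 1/(5 + u)
o = 505673/4 (o = ((1/(5 - 3) + 10)² + 274)*329 = ((1/2 + 10)² + 274)*329 = ((½ + 10)² + 274)*329 = ((21/2)² + 274)*329 = (441/4 + 274)*329 = (1537/4)*329 = 505673/4 ≈ 1.2642e+5)
o - 11980 = 505673/4 - 11980 = 457753/4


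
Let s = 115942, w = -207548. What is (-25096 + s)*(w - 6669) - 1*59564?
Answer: -19460817146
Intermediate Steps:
(-25096 + s)*(w - 6669) - 1*59564 = (-25096 + 115942)*(-207548 - 6669) - 1*59564 = 90846*(-214217) - 59564 = -19460757582 - 59564 = -19460817146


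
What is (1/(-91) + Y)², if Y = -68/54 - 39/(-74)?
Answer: 18260387161/33057785124 ≈ 0.55238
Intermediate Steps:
Y = -1463/1998 (Y = -68*1/54 - 39*(-1/74) = -34/27 + 39/74 = -1463/1998 ≈ -0.73223)
(1/(-91) + Y)² = (1/(-91) - 1463/1998)² = (-1/91 - 1463/1998)² = (-135131/181818)² = 18260387161/33057785124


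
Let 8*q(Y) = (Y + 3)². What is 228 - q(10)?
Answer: 1655/8 ≈ 206.88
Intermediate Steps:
q(Y) = (3 + Y)²/8 (q(Y) = (Y + 3)²/8 = (3 + Y)²/8)
228 - q(10) = 228 - (3 + 10)²/8 = 228 - 13²/8 = 228 - 169/8 = 1655/8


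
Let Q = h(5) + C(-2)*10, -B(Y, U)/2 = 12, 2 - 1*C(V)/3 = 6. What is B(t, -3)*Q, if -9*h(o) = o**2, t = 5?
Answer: 8840/3 ≈ 2946.7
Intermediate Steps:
h(o) = -o**2/9
C(V) = -12 (C(V) = 6 - 3*6 = 6 - 18 = -12)
B(Y, U) = -24 (B(Y, U) = -2*12 = -24)
Q = -1105/9 (Q = -1/9*5**2 - 12*10 = -1/9*25 - 120 = -25/9 - 120 = -1105/9 ≈ -122.78)
B(t, -3)*Q = -24*(-1105/9) = 8840/3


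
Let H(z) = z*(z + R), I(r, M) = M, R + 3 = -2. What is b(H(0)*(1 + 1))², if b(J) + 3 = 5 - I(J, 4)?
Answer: 4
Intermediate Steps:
R = -5 (R = -3 - 2 = -5)
H(z) = z*(-5 + z) (H(z) = z*(z - 5) = z*(-5 + z))
b(J) = -2 (b(J) = -3 + (5 - 1*4) = -3 + (5 - 4) = -3 + 1 = -2)
b(H(0)*(1 + 1))² = (-2)² = 4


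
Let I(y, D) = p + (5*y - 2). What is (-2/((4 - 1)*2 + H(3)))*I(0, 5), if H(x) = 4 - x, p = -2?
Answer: 8/7 ≈ 1.1429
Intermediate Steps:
I(y, D) = -4 + 5*y (I(y, D) = -2 + (5*y - 2) = -2 + (-2 + 5*y) = -4 + 5*y)
(-2/((4 - 1)*2 + H(3)))*I(0, 5) = (-2/((4 - 1)*2 + (4 - 1*3)))*(-4 + 5*0) = (-2/(3*2 + (4 - 3)))*(-4 + 0) = (-2/(6 + 1))*(-4) = (-2/7)*(-4) = ((⅐)*(-2))*(-4) = -2/7*(-4) = 8/7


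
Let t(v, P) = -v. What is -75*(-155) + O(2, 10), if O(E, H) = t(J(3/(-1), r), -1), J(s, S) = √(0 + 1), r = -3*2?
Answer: 11624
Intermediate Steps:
r = -6
J(s, S) = 1 (J(s, S) = √1 = 1)
O(E, H) = -1 (O(E, H) = -1*1 = -1)
-75*(-155) + O(2, 10) = -75*(-155) - 1 = 11625 - 1 = 11624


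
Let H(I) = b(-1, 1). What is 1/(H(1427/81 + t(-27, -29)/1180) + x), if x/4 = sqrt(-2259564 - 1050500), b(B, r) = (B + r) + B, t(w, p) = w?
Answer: -I/(I + 16*sqrt(206879)) ≈ -1.8882e-8 - 0.00013741*I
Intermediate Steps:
b(B, r) = r + 2*B
H(I) = -1 (H(I) = 1 + 2*(-1) = 1 - 2 = -1)
x = 16*I*sqrt(206879) (x = 4*sqrt(-2259564 - 1050500) = 4*sqrt(-3310064) = 4*(4*I*sqrt(206879)) = 16*I*sqrt(206879) ≈ 7277.4*I)
1/(H(1427/81 + t(-27, -29)/1180) + x) = 1/(-1 + 16*I*sqrt(206879))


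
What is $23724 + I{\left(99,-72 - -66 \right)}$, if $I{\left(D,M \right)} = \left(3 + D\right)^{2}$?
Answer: $34128$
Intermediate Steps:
$23724 + I{\left(99,-72 - -66 \right)} = 23724 + \left(3 + 99\right)^{2} = 23724 + 102^{2} = 23724 + 10404 = 34128$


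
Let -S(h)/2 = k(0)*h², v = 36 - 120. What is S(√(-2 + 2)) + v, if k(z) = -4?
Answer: -84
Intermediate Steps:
v = -84
S(h) = 8*h² (S(h) = -(-8)*h² = 8*h²)
S(√(-2 + 2)) + v = 8*(√(-2 + 2))² - 84 = 8*(√0)² - 84 = 8*0² - 84 = 8*0 - 84 = 0 - 84 = -84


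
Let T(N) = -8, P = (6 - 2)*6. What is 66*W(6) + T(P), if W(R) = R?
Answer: 388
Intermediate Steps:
P = 24 (P = 4*6 = 24)
66*W(6) + T(P) = 66*6 - 8 = 396 - 8 = 388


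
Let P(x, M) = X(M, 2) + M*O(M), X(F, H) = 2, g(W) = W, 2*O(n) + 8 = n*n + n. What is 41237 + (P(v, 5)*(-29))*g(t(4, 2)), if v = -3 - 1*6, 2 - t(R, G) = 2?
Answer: 41237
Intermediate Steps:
t(R, G) = 0 (t(R, G) = 2 - 1*2 = 2 - 2 = 0)
O(n) = -4 + n/2 + n²/2 (O(n) = -4 + (n*n + n)/2 = -4 + (n² + n)/2 = -4 + (n + n²)/2 = -4 + (n/2 + n²/2) = -4 + n/2 + n²/2)
v = -9 (v = -3 - 6 = -9)
P(x, M) = 2 + M*(-4 + M/2 + M²/2)
41237 + (P(v, 5)*(-29))*g(t(4, 2)) = 41237 + ((2 + (½)*5*(-8 + 5 + 5²))*(-29))*0 = 41237 + ((2 + (½)*5*(-8 + 5 + 25))*(-29))*0 = 41237 + ((2 + (½)*5*22)*(-29))*0 = 41237 + ((2 + 55)*(-29))*0 = 41237 + (57*(-29))*0 = 41237 - 1653*0 = 41237 + 0 = 41237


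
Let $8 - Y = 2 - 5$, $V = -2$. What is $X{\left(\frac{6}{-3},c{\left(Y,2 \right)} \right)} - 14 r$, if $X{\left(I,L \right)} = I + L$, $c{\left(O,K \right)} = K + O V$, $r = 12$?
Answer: $-190$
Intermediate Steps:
$Y = 11$ ($Y = 8 - \left(2 - 5\right) = 8 - -3 = 8 + 3 = 11$)
$c{\left(O,K \right)} = K - 2 O$ ($c{\left(O,K \right)} = K + O \left(-2\right) = K - 2 O$)
$X{\left(\frac{6}{-3},c{\left(Y,2 \right)} \right)} - 14 r = \left(\frac{6}{-3} + \left(2 - 22\right)\right) - 168 = \left(6 \left(- \frac{1}{3}\right) + \left(2 - 22\right)\right) - 168 = \left(-2 - 20\right) - 168 = -22 - 168 = -190$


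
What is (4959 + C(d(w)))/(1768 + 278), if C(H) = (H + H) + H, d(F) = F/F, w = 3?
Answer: 827/341 ≈ 2.4252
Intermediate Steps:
d(F) = 1
C(H) = 3*H (C(H) = 2*H + H = 3*H)
(4959 + C(d(w)))/(1768 + 278) = (4959 + 3*1)/(1768 + 278) = (4959 + 3)/2046 = 4962*(1/2046) = 827/341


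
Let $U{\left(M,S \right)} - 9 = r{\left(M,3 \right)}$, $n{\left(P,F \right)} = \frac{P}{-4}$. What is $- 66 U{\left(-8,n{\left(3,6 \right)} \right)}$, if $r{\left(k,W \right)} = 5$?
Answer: $-924$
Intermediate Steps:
$n{\left(P,F \right)} = - \frac{P}{4}$ ($n{\left(P,F \right)} = P \left(- \frac{1}{4}\right) = - \frac{P}{4}$)
$U{\left(M,S \right)} = 14$ ($U{\left(M,S \right)} = 9 + 5 = 14$)
$- 66 U{\left(-8,n{\left(3,6 \right)} \right)} = \left(-66\right) 14 = -924$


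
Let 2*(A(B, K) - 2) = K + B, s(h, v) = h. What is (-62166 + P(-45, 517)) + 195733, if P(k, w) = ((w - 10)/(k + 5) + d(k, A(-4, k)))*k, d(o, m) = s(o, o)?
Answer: 1089299/8 ≈ 1.3616e+5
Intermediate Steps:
A(B, K) = 2 + B/2 + K/2 (A(B, K) = 2 + (K + B)/2 = 2 + (B + K)/2 = 2 + (B/2 + K/2) = 2 + B/2 + K/2)
d(o, m) = o
P(k, w) = k*(k + (-10 + w)/(5 + k)) (P(k, w) = ((w - 10)/(k + 5) + k)*k = ((-10 + w)/(5 + k) + k)*k = (k + (-10 + w)/(5 + k))*k = k*(k + (-10 + w)/(5 + k)))
(-62166 + P(-45, 517)) + 195733 = (-62166 - 45*(-10 + 517 + (-45)² + 5*(-45))/(5 - 45)) + 195733 = (-62166 - 45*(-10 + 517 + 2025 - 225)/(-40)) + 195733 = (-62166 - 45*(-1/40)*2307) + 195733 = (-62166 + 20763/8) + 195733 = -476565/8 + 195733 = 1089299/8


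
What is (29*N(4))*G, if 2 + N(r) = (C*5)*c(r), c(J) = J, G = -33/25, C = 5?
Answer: -93786/25 ≈ -3751.4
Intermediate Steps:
G = -33/25 (G = -33*1/25 = -33/25 ≈ -1.3200)
N(r) = -2 + 25*r (N(r) = -2 + (5*5)*r = -2 + 25*r)
(29*N(4))*G = (29*(-2 + 25*4))*(-33/25) = (29*(-2 + 100))*(-33/25) = (29*98)*(-33/25) = 2842*(-33/25) = -93786/25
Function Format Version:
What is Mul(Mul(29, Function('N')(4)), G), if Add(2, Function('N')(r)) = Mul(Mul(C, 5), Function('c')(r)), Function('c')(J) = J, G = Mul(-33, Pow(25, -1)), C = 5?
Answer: Rational(-93786, 25) ≈ -3751.4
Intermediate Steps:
G = Rational(-33, 25) (G = Mul(-33, Rational(1, 25)) = Rational(-33, 25) ≈ -1.3200)
Function('N')(r) = Add(-2, Mul(25, r)) (Function('N')(r) = Add(-2, Mul(Mul(5, 5), r)) = Add(-2, Mul(25, r)))
Mul(Mul(29, Function('N')(4)), G) = Mul(Mul(29, Add(-2, Mul(25, 4))), Rational(-33, 25)) = Mul(Mul(29, Add(-2, 100)), Rational(-33, 25)) = Mul(Mul(29, 98), Rational(-33, 25)) = Mul(2842, Rational(-33, 25)) = Rational(-93786, 25)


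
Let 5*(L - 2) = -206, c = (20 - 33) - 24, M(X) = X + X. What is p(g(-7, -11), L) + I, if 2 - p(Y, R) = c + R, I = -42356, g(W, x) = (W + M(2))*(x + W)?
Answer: -211389/5 ≈ -42278.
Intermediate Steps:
M(X) = 2*X
c = -37 (c = -13 - 24 = -37)
g(W, x) = (4 + W)*(W + x) (g(W, x) = (W + 2*2)*(x + W) = (W + 4)*(W + x) = (4 + W)*(W + x))
L = -196/5 (L = 2 + (1/5)*(-206) = 2 - 206/5 = -196/5 ≈ -39.200)
p(Y, R) = 39 - R (p(Y, R) = 2 - (-37 + R) = 2 + (37 - R) = 39 - R)
p(g(-7, -11), L) + I = (39 - 1*(-196/5)) - 42356 = (39 + 196/5) - 42356 = 391/5 - 42356 = -211389/5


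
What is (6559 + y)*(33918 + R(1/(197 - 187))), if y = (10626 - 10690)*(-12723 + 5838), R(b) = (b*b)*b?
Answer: 15168096129199/1000 ≈ 1.5168e+10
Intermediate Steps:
R(b) = b**3 (R(b) = b**2*b = b**3)
y = 440640 (y = -64*(-6885) = 440640)
(6559 + y)*(33918 + R(1/(197 - 187))) = (6559 + 440640)*(33918 + (1/(197 - 187))**3) = 447199*(33918 + (1/10)**3) = 447199*(33918 + 1/1000) = 447199*(33918001/1000) = 15168096129199/1000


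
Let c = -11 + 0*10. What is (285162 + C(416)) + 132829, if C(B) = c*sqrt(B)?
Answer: 417991 - 44*sqrt(26) ≈ 4.1777e+5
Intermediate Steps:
c = -11 (c = -11 + 0 = -11)
C(B) = -11*sqrt(B)
(285162 + C(416)) + 132829 = (285162 - 44*sqrt(26)) + 132829 = 417991 - 44*sqrt(26)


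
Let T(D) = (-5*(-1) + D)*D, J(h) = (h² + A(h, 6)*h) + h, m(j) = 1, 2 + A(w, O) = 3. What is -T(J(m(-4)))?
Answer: -24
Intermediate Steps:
A(w, O) = 1 (A(w, O) = -2 + 3 = 1)
J(h) = h² + 2*h (J(h) = (h² + 1*h) + h = (h² + h) + h = (h + h²) + h = h² + 2*h)
T(D) = D*(5 + D) (T(D) = (5 + D)*D = D*(5 + D))
-T(J(m(-4))) = -1*(2 + 1)*(5 + 1*(2 + 1)) = -1*3*(5 + 1*3) = -3*(5 + 3) = -3*8 = -1*24 = -24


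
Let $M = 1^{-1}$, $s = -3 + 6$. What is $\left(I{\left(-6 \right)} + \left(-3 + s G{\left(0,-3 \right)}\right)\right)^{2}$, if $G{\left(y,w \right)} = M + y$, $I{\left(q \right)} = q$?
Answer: $36$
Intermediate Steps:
$s = 3$
$M = 1$
$G{\left(y,w \right)} = 1 + y$
$\left(I{\left(-6 \right)} + \left(-3 + s G{\left(0,-3 \right)}\right)\right)^{2} = \left(-6 - \left(3 - 3 \left(1 + 0\right)\right)\right)^{2} = \left(-6 + \left(-3 + 3 \cdot 1\right)\right)^{2} = \left(-6 + \left(-3 + 3\right)\right)^{2} = \left(-6 + 0\right)^{2} = \left(-6\right)^{2} = 36$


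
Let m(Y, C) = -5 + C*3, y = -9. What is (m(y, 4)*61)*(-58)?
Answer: -24766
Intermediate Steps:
m(Y, C) = -5 + 3*C
(m(y, 4)*61)*(-58) = ((-5 + 3*4)*61)*(-58) = ((-5 + 12)*61)*(-58) = (7*61)*(-58) = 427*(-58) = -24766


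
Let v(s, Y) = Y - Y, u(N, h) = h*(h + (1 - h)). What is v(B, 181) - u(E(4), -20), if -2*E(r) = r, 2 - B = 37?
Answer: 20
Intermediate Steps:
B = -35 (B = 2 - 1*37 = 2 - 37 = -35)
E(r) = -r/2
u(N, h) = h (u(N, h) = h*1 = h)
v(s, Y) = 0
v(B, 181) - u(E(4), -20) = 0 - 1*(-20) = 0 + 20 = 20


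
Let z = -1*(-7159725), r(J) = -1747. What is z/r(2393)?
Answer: -7159725/1747 ≈ -4098.3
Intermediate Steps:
z = 7159725
z/r(2393) = 7159725/(-1747) = 7159725*(-1/1747) = -7159725/1747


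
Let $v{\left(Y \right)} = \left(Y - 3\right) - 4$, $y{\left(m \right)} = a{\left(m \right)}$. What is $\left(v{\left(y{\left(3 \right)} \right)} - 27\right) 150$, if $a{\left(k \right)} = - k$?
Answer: $-5550$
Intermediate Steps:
$y{\left(m \right)} = - m$
$v{\left(Y \right)} = -7 + Y$ ($v{\left(Y \right)} = \left(-3 + Y\right) - 4 = -7 + Y$)
$\left(v{\left(y{\left(3 \right)} \right)} - 27\right) 150 = \left(\left(-7 - 3\right) - 27\right) 150 = \left(-10 - 27\right) 150 = \left(-37\right) 150 = -5550$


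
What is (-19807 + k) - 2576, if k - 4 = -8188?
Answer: -30567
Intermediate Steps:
k = -8184 (k = 4 - 8188 = -8184)
(-19807 + k) - 2576 = (-19807 - 8184) - 2576 = -27991 - 2576 = -30567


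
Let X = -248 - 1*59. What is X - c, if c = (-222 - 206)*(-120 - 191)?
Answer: -133415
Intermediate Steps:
c = 133108 (c = -428*(-311) = 133108)
X = -307 (X = -248 - 59 = -307)
X - c = -307 - 1*133108 = -307 - 133108 = -133415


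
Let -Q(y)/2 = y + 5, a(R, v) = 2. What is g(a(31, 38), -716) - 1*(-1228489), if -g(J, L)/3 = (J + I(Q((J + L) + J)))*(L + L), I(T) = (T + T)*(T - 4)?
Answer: 17131451161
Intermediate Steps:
Q(y) = -10 - 2*y (Q(y) = -2*(y + 5) = -2*(5 + y) = -10 - 2*y)
I(T) = 2*T*(-4 + T) (I(T) = (2*T)*(-4 + T) = 2*T*(-4 + T))
g(J, L) = -6*L*(J + 2*(-14 - 4*J - 2*L)*(-10 - 4*J - 2*L)) (g(J, L) = -3*(J + 2*(-10 - 2*((J + L) + J))*(-4 + (-10 - 2*((J + L) + J))))*(L + L) = -3*(J + 2*(-10 - 2*(L + 2*J))*(-4 + (-10 - 2*(L + 2*J))))*2*L = -3*(J + 2*(-10 + (-4*J - 2*L))*(-4 + (-10 + (-4*J - 2*L))))*2*L = -3*(J + 2*(-10 - 4*J - 2*L)*(-4 + (-10 - 4*J - 2*L)))*2*L = -3*(J + 2*(-10 - 4*J - 2*L)*(-14 - 4*J - 2*L))*2*L = -3*(J + 2*(-14 - 4*J - 2*L)*(-10 - 4*J - 2*L))*2*L = -6*L*(J + 2*(-14 - 4*J - 2*L)*(-10 - 4*J - 2*L)))
g(a(31, 38), -716) - 1*(-1228489) = -6*(-716)*(2 + 8*(5 - 716 + 2*2)*(7 - 716 + 2*2)) - 1*(-1228489) = -6*(-716)*(2 + 8*(5 - 716 + 4)*(7 - 716 + 4)) + 1228489 = -6*(-716)*(2 + 8*(-707)*(-705)) + 1228489 = -6*(-716)*(2 + 3987480) + 1228489 = -6*(-716)*3987482 + 1228489 = 17130222672 + 1228489 = 17131451161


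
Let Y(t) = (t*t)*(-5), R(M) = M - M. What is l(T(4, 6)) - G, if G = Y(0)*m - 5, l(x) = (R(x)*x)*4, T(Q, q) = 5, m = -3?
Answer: 5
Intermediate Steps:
R(M) = 0
Y(t) = -5*t**2 (Y(t) = t**2*(-5) = -5*t**2)
l(x) = 0 (l(x) = (0*x)*4 = 0*4 = 0)
G = -5 (G = -5*0**2*(-3) - 5 = -5*0*(-3) - 5 = 0*(-3) - 5 = 0 - 5 = -5)
l(T(4, 6)) - G = 0 - 1*(-5) = 0 + 5 = 5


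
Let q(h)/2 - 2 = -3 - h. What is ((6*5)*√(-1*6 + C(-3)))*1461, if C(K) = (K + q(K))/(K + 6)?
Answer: 14610*I*√51 ≈ 1.0434e+5*I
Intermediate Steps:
q(h) = -2 - 2*h (q(h) = 4 + 2*(-3 - h) = 4 + (-6 - 2*h) = -2 - 2*h)
C(K) = (-2 - K)/(6 + K) (C(K) = (K + (-2 - 2*K))/(K + 6) = (-2 - K)/(6 + K))
((6*5)*√(-1*6 + C(-3)))*1461 = ((6*5)*√(-1*6 + (-2 - 1*(-3))/(6 - 3)))*1461 = (30*√(-6 + (-2 + 3)/3))*1461 = (30*√(-6 + (⅓)*1))*1461 = (30*√(-6 + ⅓))*1461 = (30*√(-17/3))*1461 = (30*(I*√51/3))*1461 = (10*I*√51)*1461 = 14610*I*√51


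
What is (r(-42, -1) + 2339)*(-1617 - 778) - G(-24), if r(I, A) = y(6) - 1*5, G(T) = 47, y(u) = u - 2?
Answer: -5599557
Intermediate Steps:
y(u) = -2 + u
r(I, A) = -1 (r(I, A) = (-2 + 6) - 1*5 = 4 - 5 = -1)
(r(-42, -1) + 2339)*(-1617 - 778) - G(-24) = (-1 + 2339)*(-1617 - 778) - 1*47 = 2338*(-2395) - 47 = -5599510 - 47 = -5599557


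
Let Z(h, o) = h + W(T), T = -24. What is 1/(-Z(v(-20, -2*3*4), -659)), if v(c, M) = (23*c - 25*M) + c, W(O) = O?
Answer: -1/96 ≈ -0.010417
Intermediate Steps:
v(c, M) = -25*M + 24*c (v(c, M) = (-25*M + 23*c) + c = -25*M + 24*c)
Z(h, o) = -24 + h (Z(h, o) = h - 24 = -24 + h)
1/(-Z(v(-20, -2*3*4), -659)) = 1/(-(-24 + (-25*(-2*3)*4 + 24*(-20)))) = 1/(-(-24 + (-(-150)*4 - 480))) = 1/(-(-24 + (-25*(-24) - 480))) = 1/(-(-24 + (600 - 480))) = 1/(-(-24 + 120)) = 1/(-1*96) = 1/(-96) = -1/96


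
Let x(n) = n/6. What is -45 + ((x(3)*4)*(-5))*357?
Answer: -3615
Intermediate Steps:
x(n) = n/6 (x(n) = n*(⅙) = n/6)
-45 + ((x(3)*4)*(-5))*357 = -45 + ((((⅙)*3)*4)*(-5))*357 = -45 + (((½)*4)*(-5))*357 = -45 + (2*(-5))*357 = -45 - 10*357 = -45 - 3570 = -3615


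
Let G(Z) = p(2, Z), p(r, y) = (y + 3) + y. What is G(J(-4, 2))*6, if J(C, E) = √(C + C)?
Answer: 18 + 24*I*√2 ≈ 18.0 + 33.941*I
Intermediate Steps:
J(C, E) = √2*√C (J(C, E) = √(2*C) = √2*√C)
p(r, y) = 3 + 2*y (p(r, y) = (3 + y) + y = 3 + 2*y)
G(Z) = 3 + 2*Z
G(J(-4, 2))*6 = (3 + 2*(√2*√(-4)))*6 = (3 + 2*(√2*(2*I)))*6 = (3 + 2*(2*I*√2))*6 = (3 + 4*I*√2)*6 = 18 + 24*I*√2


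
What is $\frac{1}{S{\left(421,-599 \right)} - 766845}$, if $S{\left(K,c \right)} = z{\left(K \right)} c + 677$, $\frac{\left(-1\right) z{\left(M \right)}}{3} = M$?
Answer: $- \frac{1}{9631} \approx -0.00010383$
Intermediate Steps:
$z{\left(M \right)} = - 3 M$
$S{\left(K,c \right)} = 677 - 3 K c$ ($S{\left(K,c \right)} = - 3 K c + 677 = 677 - 3 K c$)
$\frac{1}{S{\left(421,-599 \right)} - 766845} = \frac{1}{\left(677 - 1263 \left(-599\right)\right) - 766845} = \frac{1}{\left(677 + 756537\right) - 766845} = \frac{1}{757214 - 766845} = \frac{1}{-9631} = - \frac{1}{9631}$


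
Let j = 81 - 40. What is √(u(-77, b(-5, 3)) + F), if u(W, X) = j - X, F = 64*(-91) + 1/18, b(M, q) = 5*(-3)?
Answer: 47*I*√94/6 ≈ 75.947*I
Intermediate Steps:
j = 41
b(M, q) = -15
F = -104831/18 (F = -5824 + 1/18 = -104831/18 ≈ -5823.9)
u(W, X) = 41 - X
√(u(-77, b(-5, 3)) + F) = √((41 - 1*(-15)) - 104831/18) = √((41 + 15) - 104831/18) = √(56 - 104831/18) = √(-103823/18) = 47*I*√94/6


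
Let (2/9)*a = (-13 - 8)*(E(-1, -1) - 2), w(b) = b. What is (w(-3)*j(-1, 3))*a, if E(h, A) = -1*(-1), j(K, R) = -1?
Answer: 567/2 ≈ 283.50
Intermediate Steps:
E(h, A) = 1
a = 189/2 (a = 9*((-13 - 8)*(1 - 2))/2 = 9*(-21*(-1))/2 = (9/2)*21 = 189/2 ≈ 94.500)
(w(-3)*j(-1, 3))*a = -3*(-1)*(189/2) = 3*(189/2) = 567/2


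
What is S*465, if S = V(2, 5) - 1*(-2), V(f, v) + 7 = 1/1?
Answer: -1860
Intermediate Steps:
V(f, v) = -6 (V(f, v) = -7 + 1/1 = -7 + 1*1 = -7 + 1 = -6)
S = -4 (S = -6 - 1*(-2) = -6 + 2 = -4)
S*465 = -4*465 = -1860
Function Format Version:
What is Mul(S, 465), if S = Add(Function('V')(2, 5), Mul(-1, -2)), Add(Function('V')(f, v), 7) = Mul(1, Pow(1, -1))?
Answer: -1860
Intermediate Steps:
Function('V')(f, v) = -6 (Function('V')(f, v) = Add(-7, Mul(1, Pow(1, -1))) = Add(-7, Mul(1, 1)) = Add(-7, 1) = -6)
S = -4 (S = Add(-6, Mul(-1, -2)) = Add(-6, 2) = -4)
Mul(S, 465) = Mul(-4, 465) = -1860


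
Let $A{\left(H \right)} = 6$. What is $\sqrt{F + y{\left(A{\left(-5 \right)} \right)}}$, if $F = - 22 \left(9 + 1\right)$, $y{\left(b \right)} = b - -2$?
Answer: $2 i \sqrt{53} \approx 14.56 i$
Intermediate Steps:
$y{\left(b \right)} = 2 + b$ ($y{\left(b \right)} = b + 2 = 2 + b$)
$F = -220$ ($F = \left(-22\right) 10 = -220$)
$\sqrt{F + y{\left(A{\left(-5 \right)} \right)}} = \sqrt{-220 + \left(2 + 6\right)} = \sqrt{-220 + 8} = \sqrt{-212} = 2 i \sqrt{53}$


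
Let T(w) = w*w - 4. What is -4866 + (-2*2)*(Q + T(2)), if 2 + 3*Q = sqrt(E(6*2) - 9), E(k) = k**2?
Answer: -14590/3 - 4*sqrt(15) ≈ -4878.8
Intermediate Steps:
Q = -2/3 + sqrt(15) (Q = -2/3 + sqrt((6*2)**2 - 9)/3 = -2/3 + sqrt(12**2 - 9)/3 = -2/3 + sqrt(144 - 9)/3 = -2/3 + sqrt(135)/3 = -2/3 + (3*sqrt(15))/3 = -2/3 + sqrt(15) ≈ 3.2063)
T(w) = -4 + w**2 (T(w) = w**2 - 4 = -4 + w**2)
-4866 + (-2*2)*(Q + T(2)) = -4866 + (-2*2)*((-2/3 + sqrt(15)) + (-4 + 2**2)) = -4866 - 4*((-2/3 + sqrt(15)) + (-4 + 4)) = -4866 - 4*((-2/3 + sqrt(15)) + 0) = -4866 - 4*(-2/3 + sqrt(15)) = -4866 + (8/3 - 4*sqrt(15)) = -14590/3 - 4*sqrt(15)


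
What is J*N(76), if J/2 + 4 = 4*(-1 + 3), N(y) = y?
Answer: 608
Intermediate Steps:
J = 8 (J = -8 + 2*(4*(-1 + 3)) = -8 + 2*(4*2) = -8 + 2*8 = -8 + 16 = 8)
J*N(76) = 8*76 = 608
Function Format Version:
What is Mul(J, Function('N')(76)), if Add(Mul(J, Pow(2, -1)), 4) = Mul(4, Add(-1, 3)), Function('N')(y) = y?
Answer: 608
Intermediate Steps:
J = 8 (J = Add(-8, Mul(2, Mul(4, Add(-1, 3)))) = Add(-8, Mul(2, Mul(4, 2))) = Add(-8, Mul(2, 8)) = Add(-8, 16) = 8)
Mul(J, Function('N')(76)) = Mul(8, 76) = 608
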